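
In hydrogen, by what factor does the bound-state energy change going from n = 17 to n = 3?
32.111

Using E_n = -13.6057 Z² / n² eV with Z = 1:

E_3 = -13.6057 / 3² = -13.6057 / 9 = -1.511744444 eV
E_17 = -13.6057 / 17² = -13.6057 / 289 = -0.047078547 eV

The ratio is:
E_3/E_17 = (-1.511744444) / (-0.047078547)
E_3/E_17 = (-13.6057/9) / (-13.6057/289)
E_3/E_17 = 289/9
E_3/E_17 = 32.111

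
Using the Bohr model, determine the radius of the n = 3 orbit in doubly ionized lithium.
0.158753 nm (or 1.587532 Å)

The Bohr radius formula is:
r_n = n² a₀ / Z

where a₀ = 0.052917721 nm is the Bohr radius.

For Li²⁺ (Z = 3) at n = 3:
r_3 = 3² × 0.052917721 nm / 3
r_3 = 9 × 0.052917721 nm / 3
r_3 = 0.4762595 nm / 3
r_3 = 0.158753 nm

The electron orbits at approximately 0.158753 nm from the nucleus.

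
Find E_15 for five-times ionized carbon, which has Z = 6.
-2.1769 eV

For hydrogen-like ions, the energy levels scale with Z²:
E_n = -13.6057 Z² / n² eV

For C⁵⁺ (Z = 6) at n = 15:
E_15 = -13.6057 × 6² / 15²
E_15 = -13.6057 × 36 / 225
E_15 = -489.8052 / 225
E_15 = -2.1769 eV

The energy is 36 times more negative than hydrogen at the same n due to the stronger nuclear charge.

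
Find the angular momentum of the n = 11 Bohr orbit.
1.1600e-33 J·s (or 11ℏ)

In the Bohr model, angular momentum is quantized:
L = nℏ

where ℏ = h/(2π) = 1.054572e-34 J·s

For n = 11:
L = 11 × 1.054572e-34 J·s
L = 1.1600e-33 J·s

This can also be written as L = 11ℏ.
The angular momentum is an integer multiple of the reduced Planck constant.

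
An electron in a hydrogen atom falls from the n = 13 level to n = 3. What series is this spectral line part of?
Paschen series

The spectral series in hydrogen are named based on the final (lower) energy level:
- Lyman series: n_final = 1 (ultraviolet)
- Balmer series: n_final = 2 (visible/near-UV)
- Paschen series: n_final = 3 (infrared)
- Brackett series: n_final = 4 (infrared)
- Pfund series: n_final = 5 (far infrared)

Since this transition ends at n = 3, it belongs to the Paschen series.

For reference, this 13 → 3 line has photon energy
ΔE = 13.6057 eV × (1/3² - 1/13²) = 1.431237 eV,
corresponding to wavelength λ = hc/ΔE = 1239.84 eV·nm / 1.431237 eV = 866.27 nm in the infrared region.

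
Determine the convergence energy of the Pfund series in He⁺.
2.18 eV

The series limit corresponds to the transition from n = ∞ to n = 5.
This is the highest energy (shortest wavelength) transition in the Pfund series.

E_∞ = 0 eV
E_5 = -13.6057 × 2² / 5² = -2.18 eV

Energy at series limit:
ΔE = E_∞ - E_5 = 0 - (-2.18) = 2.18 eV

This energy equals the ionization energy from the n = 5 state of He⁺.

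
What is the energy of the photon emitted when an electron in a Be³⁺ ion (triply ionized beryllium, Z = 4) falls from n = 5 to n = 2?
45.7152 eV

The energy levels are E_n = -13.6057 Z² eV / n².

Energy at n = 5: E_5 = -13.6057 × 4² / 5² = -8.7076480 eV
Energy at n = 2: E_2 = -13.6057 × 4² / 2² = -54.4228000 eV

For emission (electron falling to lower state), the photon energy is:
E_photon = E_5 - E_2 = |-8.7076480 - (-54.4228000)|
E_photon = 45.7152 eV

This energy is carried away by the emitted photon.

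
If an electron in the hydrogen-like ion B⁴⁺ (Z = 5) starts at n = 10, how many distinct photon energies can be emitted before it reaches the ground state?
45

The electron can occupy levels n = 1, 2, ..., 10 during de-excitation — that is m = 10 - 1 + 1 = 10 distinct levels.

The number of distinct spectral lines equals the number of ways to choose 2 of these m levels (each pair gives one possible emission transition):

Number of lines = m(m-1)/2 = 10×9/2 = 45

These correspond to all possible transitions between the 10 levels:
10 → 9, 10 → 8, 10 → 7, 10 → 6, 10 → 5, 10 → 4, 10 → 3, 10 → 2...

Each transition produces a photon with a unique energy (and thus wavelength). This count does not depend on Z.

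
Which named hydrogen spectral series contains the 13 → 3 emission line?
Paschen series

The spectral series in hydrogen are named based on the final (lower) energy level:
- Lyman series: n_final = 1 (ultraviolet)
- Balmer series: n_final = 2 (visible/near-UV)
- Paschen series: n_final = 3 (infrared)
- Brackett series: n_final = 4 (infrared)
- Pfund series: n_final = 5 (far infrared)

Since this transition ends at n = 3, it belongs to the Paschen series.

For reference, this 13 → 3 line has photon energy
ΔE = 13.6057 eV × (1/3² - 1/13²) = 1.431237344 eV,
corresponding to wavelength λ = hc/ΔE = 1239.84 eV·nm / 1.431237344 eV = 866.27142 nm in the infrared region.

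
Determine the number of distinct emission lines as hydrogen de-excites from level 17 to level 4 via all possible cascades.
91

The electron can occupy levels n = 4, 5, ..., 17 during de-excitation — that is m = 17 - 4 + 1 = 14 distinct levels.

The number of distinct spectral lines equals the number of ways to choose 2 of these m levels (each pair gives one possible emission transition):

Number of lines = m(m-1)/2 = 14×13/2 = 91

These correspond to all possible transitions between the 14 levels:
17 → 16, 17 → 15, 17 → 14, 17 → 13, 17 → 12, 17 → 11, 17 → 10, 17 → 9...

Each transition produces a photon with a unique energy (and thus wavelength). This count does not depend on Z.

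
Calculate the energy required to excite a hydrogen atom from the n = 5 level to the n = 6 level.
0.166292 eV

The energy levels of a hydrogen-like atom are E_n = -13.6057 eV / n².

Energy at n = 5: E_5 = -13.6057 / 5² = -0.544228000 eV
Energy at n = 6: E_6 = -13.6057 / 6² = -0.377936111 eV

The excitation energy is the difference:
ΔE = E_6 - E_5
ΔE = -0.377936111 - (-0.544228000)
ΔE = 0.166292 eV

Since this is positive, energy must be absorbed (photon absorption).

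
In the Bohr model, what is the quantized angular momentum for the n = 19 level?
2.004e-33 J·s (or 19ℏ)

In the Bohr model, angular momentum is quantized:
L = nℏ

where ℏ = h/(2π) = 1.05457e-34 J·s

For n = 19:
L = 19 × 1.05457e-34 J·s
L = 2.004e-33 J·s

This can also be written as L = 19ℏ.
The angular momentum is an integer multiple of the reduced Planck constant.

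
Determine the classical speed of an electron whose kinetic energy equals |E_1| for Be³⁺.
8.75077e+06 m/s (or 2.918943% of c)

The binding energy at n = 1 for Be³⁺ is:
E_1 = -13.6057 × 4²/1² = -217.69120000 eV
|E_1| = 217.69120000 eV

Convert to Joules:
KE = 217.69120000 eV × (1.602177 × 10⁻¹⁹ J/eV) = 3.4877983e-17 J

Using KE = ½mv²:
v = √(2·KE/m_e)
v = √(2 × 3.4877983e-17 J / 9.10938 × 10⁻³¹ kg)
v = 8.75077e+06 m/s

This is approximately 2.918943% the speed of light.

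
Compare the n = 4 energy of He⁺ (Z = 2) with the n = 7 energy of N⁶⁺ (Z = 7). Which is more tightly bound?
N⁶⁺ at n = 7 (E = -13.606 eV)

Using E_n = -13.6057 Z² / n² eV:

He⁺ (Z = 2) at n = 4:
E = -13.6057 × 2² / 4² = -13.6057 × 4 / 16 = -3.401425 eV

N⁶⁺ (Z = 7) at n = 7:
E = -13.6057 × 7² / 7² = -13.6057 × 49 / 49 = -13.605700 eV

Since -13.605700 eV < -3.401425 eV,
N⁶⁺ at n = 7 is more tightly bound (requires more energy to ionize).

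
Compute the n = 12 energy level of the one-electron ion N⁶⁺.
-4.6297 eV

For hydrogen-like ions, the energy levels scale with Z²:
E_n = -13.6057 Z² / n² eV

For N⁶⁺ (Z = 7) at n = 12:
E_12 = -13.6057 × 7² / 12²
E_12 = -13.6057 × 49 / 144
E_12 = -666.6793 / 144
E_12 = -4.6297 eV

The energy is 49 times more negative than hydrogen at the same n due to the stronger nuclear charge.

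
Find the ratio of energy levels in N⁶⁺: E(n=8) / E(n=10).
1.5625

Using E_n = -13.6057 Z² / n² eV with Z = 7:

E_8 = -13.6057 × 7² / 8² = -666.6793 / 64 = -10.41686406 eV
E_10 = -13.6057 × 7² / 10² = -666.6793 / 100 = -6.66679300 eV

The ratio is:
E_8/E_10 = (-10.41686406) / (-6.66679300)
E_8/E_10 = (-666.6793/64) / (-666.6793/100)
E_8/E_10 = 100/64
E_8/E_10 = 1.5625
(Note: the Z² factors cancel in the ratio.)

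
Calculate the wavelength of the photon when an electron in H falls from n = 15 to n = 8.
8150.4459 nm

First, find the transition energy using E_n = -13.6057 / n² eV:
E_15 = -13.6057 / 15² = -0.0604697778 eV
E_8 = -13.6057 / 8² = -0.2125890625 eV

Photon energy: |ΔE| = |E_8 - E_15| = 0.1521192847 eV

Convert to wavelength using E = hc/λ with hc = 1239.84 eV·nm:
λ = hc/E = 1239.84 eV·nm / 0.1521192847 eV
λ = 8150.4459 nm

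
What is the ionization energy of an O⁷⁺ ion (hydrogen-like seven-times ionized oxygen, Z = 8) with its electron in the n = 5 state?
34.831 eV

The ionization energy is the energy needed to remove the electron completely (n → ∞).

For a hydrogen-like ion with Z = 8, E_n = -13.6057 Z² / n² eV.

At n = 5: E_5 = -13.6057 × 8² / 5² = -34.830592 eV
At n = ∞: E_∞ = 0 eV

Ionization energy = E_∞ - E_5 = 0 - (-34.830592) = 34.830592 eV
Ionization energy ≈ 34.831 eV

This is also called the binding energy of the electron in state n = 5.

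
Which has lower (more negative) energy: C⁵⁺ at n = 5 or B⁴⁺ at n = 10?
C⁵⁺ at n = 5 (E = -19.592208 eV)

Using E_n = -13.6057 Z² / n² eV:

C⁵⁺ (Z = 6) at n = 5:
E = -13.6057 × 6² / 5² = -13.6057 × 36 / 25 = -19.592208000 eV

B⁴⁺ (Z = 5) at n = 10:
E = -13.6057 × 5² / 10² = -13.6057 × 25 / 100 = -3.401425000 eV

Since -19.592208000 eV < -3.401425000 eV,
C⁵⁺ at n = 5 is more tightly bound (requires more energy to ionize).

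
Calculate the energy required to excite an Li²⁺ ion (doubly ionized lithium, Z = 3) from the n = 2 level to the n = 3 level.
17.0071 eV

The energy levels of a hydrogen-like atom are E_n = -13.6057 Z² eV / n².

Energy at n = 2: E_2 = -13.6057 × 3² / 2² = -30.6128250 eV
Energy at n = 3: E_3 = -13.6057 × 3² / 3² = -13.6057000 eV

The excitation energy is the difference:
ΔE = E_3 - E_2
ΔE = -13.6057000 - (-30.6128250)
ΔE = 17.0071 eV

Since this is positive, energy must be absorbed (photon absorption).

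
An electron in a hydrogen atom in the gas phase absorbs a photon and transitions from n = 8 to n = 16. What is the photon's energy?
0.1594 eV

The energy levels of a hydrogen-like atom are E_n = -13.6057 eV / n².

Energy at n = 8: E_8 = -13.6057 / 8² = -0.2125891 eV
Energy at n = 16: E_16 = -13.6057 / 16² = -0.0531473 eV

The excitation energy is the difference:
ΔE = E_16 - E_8
ΔE = -0.0531473 - (-0.2125891)
ΔE = 0.1594 eV

Since this is positive, energy must be absorbed (photon absorption).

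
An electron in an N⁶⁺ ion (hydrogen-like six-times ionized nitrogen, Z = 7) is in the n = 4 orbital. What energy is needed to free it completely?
41.6675 eV

The ionization energy is the energy needed to remove the electron completely (n → ∞).

For a hydrogen-like ion with Z = 7, E_n = -13.6057 Z² / n² eV.

At n = 4: E_4 = -13.6057 × 7² / 4² = -41.6674563 eV
At n = ∞: E_∞ = 0 eV

Ionization energy = E_∞ - E_4 = 0 - (-41.6674563) = 41.6674563 eV
Ionization energy ≈ 41.6675 eV

This is also called the binding energy of the electron in state n = 4.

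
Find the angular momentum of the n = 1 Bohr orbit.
1.05e-34 J·s (or 1ℏ)

In the Bohr model, angular momentum is quantized:
L = nℏ

where ℏ = h/(2π) = 1.0546e-34 J·s

For n = 1:
L = 1 × 1.0546e-34 J·s
L = 1.05e-34 J·s

This can also be written as L = 1ℏ.
The angular momentum is an integer multiple of the reduced Planck constant.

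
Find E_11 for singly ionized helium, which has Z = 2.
-0.449775 eV

For hydrogen-like ions, the energy levels scale with Z²:
E_n = -13.6057 Z² / n² eV

For He⁺ (Z = 2) at n = 11:
E_11 = -13.6057 × 2² / 11²
E_11 = -13.6057 × 4 / 121
E_11 = -54.4228 / 121
E_11 = -0.449775 eV

The energy is 4 times more negative than hydrogen at the same n due to the stronger nuclear charge.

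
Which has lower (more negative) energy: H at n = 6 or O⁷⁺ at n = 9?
O⁷⁺ at n = 9 (E = -10.750 eV)

Using E_n = -13.6057 Z² / n² eV:

H (Z = 1) at n = 6:
E = -13.6057 × 1² / 6² = -13.6057 × 1 / 36 = -0.377936 eV

O⁷⁺ (Z = 8) at n = 9:
E = -13.6057 × 8² / 9² = -13.6057 × 64 / 81 = -10.750183 eV

Since -10.750183 eV < -0.377936 eV,
O⁷⁺ at n = 9 is more tightly bound (requires more energy to ionize).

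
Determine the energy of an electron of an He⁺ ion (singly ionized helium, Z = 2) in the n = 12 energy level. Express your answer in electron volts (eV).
-0.377936 eV

The energy levels of a hydrogen-like atom are given by:
E_n = -13.6057 Z² / n² eV  (with Z = 2 for He⁺)

For n = 12:
E_12 = -13.6057 × 2² / 12²
E_12 = -13.6057 × 4 / 144
E_12 = -0.377936 eV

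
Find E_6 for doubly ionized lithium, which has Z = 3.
-3.401425 eV

For hydrogen-like ions, the energy levels scale with Z²:
E_n = -13.6057 Z² / n² eV

For Li²⁺ (Z = 3) at n = 6:
E_6 = -13.6057 × 3² / 6²
E_6 = -13.6057 × 9 / 36
E_6 = -122.4513 / 36
E_6 = -3.401425 eV

The energy is 9 times more negative than hydrogen at the same n due to the stronger nuclear charge.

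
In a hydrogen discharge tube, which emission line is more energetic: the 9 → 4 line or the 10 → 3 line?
10 → 3

Calculate the energy for each transition:

Transition 9 → 4:
ΔE₁ = |E_4 - E_9| = |-13.6057/4² - (-13.6057/9²)|
ΔE₁ = |-0.850356250 - (-0.167971605)| = 0.682385 eV

Transition 10 → 3:
ΔE₂ = |E_3 - E_10| = |-13.6057/3² - (-13.6057/10²)|
ΔE₂ = |-1.511744444 - (-0.136057000)| = 1.375687 eV

Since 1.375687 eV > 0.682385 eV, the transition 10 → 3 emits the more energetic photon.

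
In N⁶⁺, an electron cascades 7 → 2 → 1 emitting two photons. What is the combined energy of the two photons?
653.07360 eV

The energy levels of N⁶⁺ are E_n = -13.6057 × 7² / n² eV.

First transition (7 → 2):
ΔE₁ = |E_2 - E_7|
ΔE₁ = |-166.66982500000 - (-13.60570000000)| = 153.06412500 eV

Second transition (2 → 1):
ΔE₂ = |E_1 - E_2|
ΔE₂ = |-666.67930000000 - (-166.66982500000)| = 500.00947500 eV

Total energy released:
E_total = ΔE₁ + ΔE₂ = 153.06412500 + 500.00947500 = 653.07360 eV

Note: This equals the direct transition 7 → 1: 653.07360 eV ✓
Energy is conserved regardless of the path taken.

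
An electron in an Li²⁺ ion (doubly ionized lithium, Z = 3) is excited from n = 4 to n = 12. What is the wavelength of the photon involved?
182.253026 nm

First, find the transition energy using E_n = -13.6057 Z² / n² eV:
E_4 = -13.6057 × 3² / 4² = -7.6532062500 eV
E_12 = -13.6057 × 3² / 12² = -0.8503562500 eV

Photon energy: |ΔE| = |E_12 - E_4| = 6.8028500000 eV

Convert to wavelength using E = hc/λ with hc = 1239.84 eV·nm:
λ = hc/E = 1239.84 eV·nm / 6.8028500000 eV
λ = 182.253026 nm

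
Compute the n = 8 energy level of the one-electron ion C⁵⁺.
-7.65 eV

For hydrogen-like ions, the energy levels scale with Z²:
E_n = -13.6057 Z² / n² eV

For C⁵⁺ (Z = 6) at n = 8:
E_8 = -13.6057 × 6² / 8²
E_8 = -13.6057 × 36 / 64
E_8 = -489.8052 / 64
E_8 = -7.65 eV

The energy is 36 times more negative than hydrogen at the same n due to the stronger nuclear charge.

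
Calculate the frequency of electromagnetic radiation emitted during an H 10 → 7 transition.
3.42412e+13 Hz

First, find the transition energy:
E_10 = -13.6057 / 10² = -0.136057000 eV
E_7 = -13.6057 / 7² = -0.277667347 eV
|ΔE| = |E_7 - E_10| = 0.141610347 eV

Convert to Joules: E = 0.141610347 eV × (1.602177 × 10⁻¹⁹ J/eV) = 2.2688484e-20 J

Using E = hf:
f = E/h = 2.2688484e-20 J / (6.62607 × 10⁻³⁴ J·s)
f = 3.42412e+13 Hz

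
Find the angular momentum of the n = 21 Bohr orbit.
2.2146e-33 J·s (or 21ℏ)

In the Bohr model, angular momentum is quantized:
L = nℏ

where ℏ = h/(2π) = 1.054572e-34 J·s

For n = 21:
L = 21 × 1.054572e-34 J·s
L = 2.2146e-33 J·s

This can also be written as L = 21ℏ.
The angular momentum is an integer multiple of the reduced Planck constant.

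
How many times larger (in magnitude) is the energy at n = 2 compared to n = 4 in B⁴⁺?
4.000000

Using E_n = -13.6057 Z² / n² eV with Z = 5:

E_2 = -13.6057 × 5² / 2² = -340.1425 / 4 = -85.035625000000 eV
E_4 = -13.6057 × 5² / 4² = -340.1425 / 16 = -21.258906250000 eV

The ratio is:
E_2/E_4 = (-85.035625000000) / (-21.258906250000)
E_2/E_4 = (-340.1425/4) / (-340.1425/16)
E_2/E_4 = 16/4
E_2/E_4 = 4.000000
(Note: the Z² factors cancel in the ratio.)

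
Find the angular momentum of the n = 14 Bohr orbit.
1.48e-33 J·s (or 14ℏ)

In the Bohr model, angular momentum is quantized:
L = nℏ

where ℏ = h/(2π) = 1.0546e-34 J·s

For n = 14:
L = 14 × 1.0546e-34 J·s
L = 1.48e-33 J·s

This can also be written as L = 14ℏ.
The angular momentum is an integer multiple of the reduced Planck constant.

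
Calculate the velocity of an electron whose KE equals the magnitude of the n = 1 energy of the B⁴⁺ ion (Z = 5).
1.094e+07 m/s (or 3.648677% of c)

The binding energy at n = 1 for B⁴⁺ is:
E_1 = -13.6057 × 5²/1² = -340.14250000 eV
|E_1| = 340.14250000 eV

Convert to Joules:
KE = 340.14250000 eV × (1.602177 × 10⁻¹⁹ J/eV) = 5.44968e-17 J

Using KE = ½mv²:
v = √(2·KE/m_e)
v = √(2 × 5.44968e-17 J / 9.10938 × 10⁻³¹ kg)
v = 1.094e+07 m/s

This is approximately 3.648677% the speed of light.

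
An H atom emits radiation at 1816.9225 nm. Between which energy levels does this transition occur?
n = 9 → n = 4

First, find the photon energy from the wavelength (hc = 1239.84 eV·nm):
E = hc/λ = 1239.84 eV·nm / 1816.9225 nm = 0.68238464 eV

The energy levels of hydrogen satisfy E_n = -13.6057 / n² eV, so an emission n_i → n_f releases
ΔE = 13.6057 × (1/n_f² − 1/n_i²) eV.

Setting ΔE equal to the photon energy:
1/n_f² − 1/n_i² = 0.68238464 / 13.6057 = 0.050154321

Since 1/n_i² must be positive, we need 1/n_f² > 0.050154321, i.e. n_f ≤ 4. For each allowed n_f, solve n_i = (1/n_f² − 0.050154321)^(−1/2) and check whether it is a whole number:
  n_f = 1: 1/n_i² = 1.000000000 − 0.050154321 = 0.949845679 → n_i = 1.026  (not an integer) ✗
  n_f = 2: 1/n_i² = 0.250000000 − 0.050154321 = 0.199845679 → n_i = 2.237  (not an integer) ✗
  n_f = 3: 1/n_i² = 0.111111111 − 0.050154321 = 0.060956790 → n_i = 4.050  (not an integer) ✗
  n_f = 4: 1/n_i² = 0.062500000 − 0.050154321 = 0.012345679 → n_i = 9.000  → integer, n_i = 9 ✓

Only n_f = 4 gives an integer upper level, n_i = 9.

The transition is from n = 9 to n = 4 (emission).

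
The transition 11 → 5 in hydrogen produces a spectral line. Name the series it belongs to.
Pfund series

The spectral series in hydrogen are named based on the final (lower) energy level:
- Lyman series: n_final = 1 (ultraviolet)
- Balmer series: n_final = 2 (visible/near-UV)
- Paschen series: n_final = 3 (infrared)
- Brackett series: n_final = 4 (infrared)
- Pfund series: n_final = 5 (far infrared)

Since this transition ends at n = 5, it belongs to the Pfund series.

For reference, this 11 → 5 line has photon energy
ΔE = 13.6057 eV × (1/5² - 1/11²) = 0.43178419835 eV,
corresponding to wavelength λ = hc/ΔE = 1239.84 eV·nm / 0.43178419835 eV = 2871.43440 nm in the far infrared region.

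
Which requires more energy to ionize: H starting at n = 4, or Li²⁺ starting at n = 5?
Li²⁺ at n = 5 (E = -4.8981 eV)

Using E_n = -13.6057 Z² / n² eV:

H (Z = 1) at n = 4:
E = -13.6057 × 1² / 4² = -13.6057 × 1 / 16 = -0.8503563 eV

Li²⁺ (Z = 3) at n = 5:
E = -13.6057 × 3² / 5² = -13.6057 × 9 / 25 = -4.8980520 eV

Since -4.8980520 eV < -0.8503563 eV,
Li²⁺ at n = 5 is more tightly bound (requires more energy to ionize).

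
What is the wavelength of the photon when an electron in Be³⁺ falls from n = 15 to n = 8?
509.40287 nm

First, find the transition energy using E_n = -13.6057 Z² / n² eV:
E_15 = -13.6057 × 4² / 15² = -0.967516444 eV
E_8 = -13.6057 × 4² / 8² = -3.401425000 eV

Photon energy: |ΔE| = |E_8 - E_15| = 2.433908556 eV

Convert to wavelength using E = hc/λ with hc = 1239.84 eV·nm:
λ = hc/E = 1239.84 eV·nm / 2.433908556 eV
λ = 509.40287 nm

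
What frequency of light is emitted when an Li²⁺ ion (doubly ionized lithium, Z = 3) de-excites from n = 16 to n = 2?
7.29e+15 Hz

First, find the transition energy:
E_16 = -13.6057 × 3² / 16² = -0.4783254 eV
E_2 = -13.6057 × 3² / 2² = -30.6128250 eV
|ΔE| = |E_2 - E_16| = 30.1344996 eV

Convert to Joules: E = 30.1344996 eV × (1.602177 × 10⁻¹⁹ J/eV) = 4.8281e-18 J

Using E = hf:
f = E/h = 4.8281e-18 J / (6.62607 × 10⁻³⁴ J·s)
f = 7.29e+15 Hz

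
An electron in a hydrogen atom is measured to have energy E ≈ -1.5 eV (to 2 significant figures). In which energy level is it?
n = 3

The exact energy levels follow E_n = -13.6057 eV / n².

The measured value (-1.5 eV) is reported to only 2 significant figures, so we must test candidate n values and see which one matches to that precision.

Candidate energies:
  n = 1:  E = -13.6057/1² = -13.60570 eV
  n = 2:  E = -13.6057/2² = -3.40143 eV
  n = 3:  E = -13.6057/3² = -1.51174 eV  ← matches
  n = 4:  E = -13.6057/4² = -0.85036 eV
  n = 5:  E = -13.6057/5² = -0.54423 eV

Checking against the measurement of -1.5 eV (2 sig figs), only n = 3 agrees:
E_3 = -1.51174 eV, which rounds to -1.5 eV ✓

Therefore n = 3.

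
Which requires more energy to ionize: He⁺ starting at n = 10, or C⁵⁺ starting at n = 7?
C⁵⁺ at n = 7 (E = -10.00 eV)

Using E_n = -13.6057 Z² / n² eV:

He⁺ (Z = 2) at n = 10:
E = -13.6057 × 2² / 10² = -13.6057 × 4 / 100 = -0.54423 eV

C⁵⁺ (Z = 6) at n = 7:
E = -13.6057 × 6² / 7² = -13.6057 × 36 / 49 = -9.99602 eV

Since -9.99602 eV < -0.54423 eV,
C⁵⁺ at n = 7 is more tightly bound (requires more energy to ionize).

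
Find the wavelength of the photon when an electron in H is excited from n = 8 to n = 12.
10497.7743 nm

First, find the transition energy using E_n = -13.6057 / n² eV:
E_8 = -13.6057 / 8² = -0.21258906250 eV
E_12 = -13.6057 / 12² = -0.09448402778 eV

Photon energy: |ΔE| = |E_12 - E_8| = 0.11810503472 eV

Convert to wavelength using E = hc/λ with hc = 1239.84 eV·nm:
λ = hc/E = 1239.84 eV·nm / 0.11810503472 eV
λ = 10497.7743 nm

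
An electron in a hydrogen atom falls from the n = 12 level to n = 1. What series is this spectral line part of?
Lyman series

The spectral series in hydrogen are named based on the final (lower) energy level:
- Lyman series: n_final = 1 (ultraviolet)
- Balmer series: n_final = 2 (visible/near-UV)
- Paschen series: n_final = 3 (infrared)
- Brackett series: n_final = 4 (infrared)
- Pfund series: n_final = 5 (far infrared)

Since this transition ends at n = 1, it belongs to the Lyman series.

For reference, this 12 → 1 line has photon energy
ΔE = 13.6057 eV × (1/1² - 1/12²) = 13.51122 eV,
corresponding to wavelength λ = hc/ΔE = 1239.84 eV·nm / 13.51122 eV = 91.764 nm in the ultraviolet region.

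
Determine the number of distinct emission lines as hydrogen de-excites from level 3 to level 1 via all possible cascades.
3

The electron can occupy levels n = 1, 2, ..., 3 during de-excitation — that is m = 3 - 1 + 1 = 3 distinct levels.

The number of distinct spectral lines equals the number of ways to choose 2 of these m levels (each pair gives one possible emission transition):

Number of lines = m(m-1)/2 = 3×2/2 = 3

These correspond to all possible transitions between the 3 levels:
3 → 2, 3 → 1, 2 → 1

Each transition produces a photon with a unique energy (and thus wavelength). This count does not depend on Z.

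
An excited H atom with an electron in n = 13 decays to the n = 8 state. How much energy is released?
0.132082 eV

The energy levels are E_n = -13.6057 eV / n².

Energy at n = 13: E_13 = -13.6057 / 13² = -0.080507101 eV
Energy at n = 8: E_8 = -13.6057 / 8² = -0.212589063 eV

For emission (electron falling to lower state), the photon energy is:
E_photon = E_13 - E_8 = |-0.080507101 - (-0.212589063)|
E_photon = 0.132082 eV

This energy is carried away by the emitted photon.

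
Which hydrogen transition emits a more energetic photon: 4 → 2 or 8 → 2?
8 → 2

Calculate the energy for each transition:

Transition 4 → 2:
ΔE₁ = |E_2 - E_4| = |-13.6057/2² - (-13.6057/4²)|
ΔE₁ = |-3.40142500000 - (-0.85035625000)| = 2.55106875 eV

Transition 8 → 2:
ΔE₂ = |E_2 - E_8| = |-13.6057/2² - (-13.6057/8²)|
ΔE₂ = |-3.40142500000 - (-0.21258906250)| = 3.18883594 eV

Since 3.18883594 eV > 2.55106875 eV, the transition 8 → 2 emits the more energetic photon.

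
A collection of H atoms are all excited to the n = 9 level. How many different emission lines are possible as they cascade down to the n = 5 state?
10

The electron can occupy levels n = 5, 6, ..., 9 during de-excitation — that is m = 9 - 5 + 1 = 5 distinct levels.

The number of distinct spectral lines equals the number of ways to choose 2 of these m levels (each pair gives one possible emission transition):

Number of lines = m(m-1)/2 = 5×4/2 = 10

These correspond to all possible transitions between the 5 levels:
9 → 8, 9 → 7, 9 → 6, 9 → 5, 8 → 7, 8 → 6, 8 → 5, 7 → 6...

Each transition produces a photon with a unique energy (and thus wavelength). This count does not depend on Z.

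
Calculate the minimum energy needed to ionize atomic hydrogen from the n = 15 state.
0.06047 eV

The ionization energy is the energy needed to remove the electron completely (n → ∞).

For hydrogen, E_n = -13.6057 eV / n².

At n = 15: E_15 = -13.6057 / 15² = -0.06046978 eV
At n = ∞: E_∞ = 0 eV

Ionization energy = E_∞ - E_15 = 0 - (-0.06046978) = 0.06046978 eV
Ionization energy ≈ 0.06047 eV

This is also called the binding energy of the electron in state n = 15.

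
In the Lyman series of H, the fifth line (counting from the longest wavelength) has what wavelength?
93.730128 nm

The lines of a series are numbered from the longest wavelength (smallest ΔE) outward; the fifth line is the transition from n = n_f + 5 to n_f.
The Lyman series has all transitions ending at n_f = 1.

For H, the fifth line (ε-line) is the jump from n = 6 to n = 1:
E_6 = -13.6057 / 6² = -0.37793611 eV
E_1 = -13.6057 / 1² = -13.60570000 eV
ΔE = E_6 - E_1 = 13.22776389 eV

λ = hc/E = 1239.84 eV·nm / 13.22776389 eV
λ = 93.730128 nm

This is the ε-line of the Lyman series in H.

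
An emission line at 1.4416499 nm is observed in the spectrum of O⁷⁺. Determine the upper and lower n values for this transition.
n = 9 → n = 1

First, find the photon energy from the wavelength (hc = 1239.84 eV·nm):
E = hc/λ = 1239.84 eV·nm / 1.4416499 nm = 860.01463 eV

The energy levels of O⁷⁺ satisfy E_n = -13.6057 × 8² / n² eV, so an emission n_i → n_f releases
ΔE = 13.6057 × 8² × (1/n_f² − 1/n_i²) eV.

Setting ΔE equal to the photon energy:
1/n_f² − 1/n_i² = 860.01463 / (13.6057 × 8²) = 0.98765434

Since 1/n_i² must be positive, we need 1/n_f² > 0.98765434, i.e. n_f ≤ 1. For each allowed n_f, solve n_i = (1/n_f² − 0.98765434)^(−1/2) and check whether it is a whole number:
  n_f = 1: 1/n_i² = 1.00000000 − 0.98765434 = 0.01234566 → n_i = 9.000  → integer, n_i = 9 ✓

Only n_f = 1 gives an integer upper level, n_i = 9.

The transition is from n = 9 to n = 1 (emission).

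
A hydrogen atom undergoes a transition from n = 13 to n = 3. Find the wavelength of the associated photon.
866.271 nm

First, find the transition energy using E_n = -13.6057 / n² eV:
E_13 = -13.6057 / 13² = -0.0805071 eV
E_3 = -13.6057 / 3² = -1.5117444 eV

Photon energy: |ΔE| = |E_3 - E_13| = 1.4312373 eV

Convert to wavelength using E = hc/λ with hc = 1239.84 eV·nm:
λ = hc/E = 1239.84 eV·nm / 1.4312373 eV
λ = 866.271 nm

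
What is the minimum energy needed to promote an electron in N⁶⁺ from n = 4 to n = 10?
35.001 eV

The energy levels of a hydrogen-like atom are E_n = -13.6057 Z² eV / n².

Energy at n = 4: E_4 = -13.6057 × 7² / 4² = -41.667456 eV
Energy at n = 10: E_10 = -13.6057 × 7² / 10² = -6.666793 eV

The excitation energy is the difference:
ΔE = E_10 - E_4
ΔE = -6.666793 - (-41.667456)
ΔE = 35.001 eV

Since this is positive, energy must be absorbed (photon absorption).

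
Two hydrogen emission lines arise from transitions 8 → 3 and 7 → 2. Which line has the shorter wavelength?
7 → 2

Calculate the energy for each transition:

Transition 8 → 3:
ΔE₁ = |E_3 - E_8| = |-13.6057/3² - (-13.6057/8²)|
ΔE₁ = |-1.511744444444 - (-0.212589062500)| = 1.299155382 eV

Transition 7 → 2:
ΔE₂ = |E_2 - E_7| = |-13.6057/2² - (-13.6057/7²)|
ΔE₂ = |-3.401425000000 - (-0.277667346939)| = 3.123757653 eV

Since 3.123757653 eV > 1.299155382 eV, the transition 7 → 2 emits the more energetic photon.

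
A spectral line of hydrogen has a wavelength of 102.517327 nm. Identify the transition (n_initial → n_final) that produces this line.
n = 3 → n = 1

First, find the photon energy from the wavelength (hc = 1239.84 eV·nm):
E = hc/λ = 1239.84 eV·nm / 102.517327 nm = 12.093956 eV

The energy levels of hydrogen satisfy E_n = -13.6057 / n² eV, so an emission n_i → n_f releases
ΔE = 13.6057 × (1/n_f² − 1/n_i²) eV.

Setting ΔE equal to the photon energy:
1/n_f² − 1/n_i² = 12.093956 / 13.6057 = 0.88888892

Since 1/n_i² must be positive, we need 1/n_f² > 0.88888892, i.e. n_f ≤ 1. For each allowed n_f, solve n_i = (1/n_f² − 0.88888892)^(−1/2) and check whether it is a whole number:
  n_f = 1: 1/n_i² = 1.00000000 − 0.88888892 = 0.11111108 → n_i = 3.000  → integer, n_i = 3 ✓

Only n_f = 1 gives an integer upper level, n_i = 3.

The transition is from n = 3 to n = 1 (emission).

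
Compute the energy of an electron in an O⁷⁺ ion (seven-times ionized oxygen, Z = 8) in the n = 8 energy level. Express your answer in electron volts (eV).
-13.605700 eV

The energy levels of a hydrogen-like atom are given by:
E_n = -13.6057 Z² / n² eV  (with Z = 8 for O⁷⁺)

For n = 8:
E_8 = -13.6057 × 8² / 8²
E_8 = -13.6057 × 64 / 64
E_8 = -13.605700 eV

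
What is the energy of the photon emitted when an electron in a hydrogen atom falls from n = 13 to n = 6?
0.30 eV

The energy levels are E_n = -13.6057 eV / n².

Energy at n = 13: E_13 = -13.6057 / 13² = -0.08051 eV
Energy at n = 6: E_6 = -13.6057 / 6² = -0.37794 eV

For emission (electron falling to lower state), the photon energy is:
E_photon = E_13 - E_6 = |-0.08051 - (-0.37794)|
E_photon = 0.30 eV

This energy is carried away by the emitted photon.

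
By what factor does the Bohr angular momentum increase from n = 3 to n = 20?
6.666667

In the Bohr model, L_n = nℏ, so the ratio is purely the ratio of quantum numbers:

L_20/L_3 = 20ℏ / 3ℏ = 20/3 = 6.666667

The angular momentum scales linearly with n.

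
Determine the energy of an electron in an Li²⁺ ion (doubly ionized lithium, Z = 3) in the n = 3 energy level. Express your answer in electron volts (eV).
-13.605700 eV

The energy levels of a hydrogen-like atom are given by:
E_n = -13.6057 Z² / n² eV  (with Z = 3 for Li²⁺)

For n = 3:
E_3 = -13.6057 × 3² / 3²
E_3 = -13.6057 × 9 / 9
E_3 = -13.605700 eV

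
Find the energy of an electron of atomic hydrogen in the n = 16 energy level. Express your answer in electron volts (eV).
-0.053147 eV

The energy levels of a hydrogen-like atom are given by:
E_n = -13.6057 eV / n²

For n = 16:
E_16 = -13.6057 eV / 16²
E_16 = -13.6057 eV / 256
E_16 = -0.053147 eV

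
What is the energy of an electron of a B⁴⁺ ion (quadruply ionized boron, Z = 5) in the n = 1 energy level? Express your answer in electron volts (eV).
-340.14250 eV

The energy levels of a hydrogen-like atom are given by:
E_n = -13.6057 Z² / n² eV  (with Z = 5 for B⁴⁺)

For n = 1:
E_1 = -13.6057 × 5² / 1²
E_1 = -13.6057 × 25 / 1
E_1 = -340.14250 eV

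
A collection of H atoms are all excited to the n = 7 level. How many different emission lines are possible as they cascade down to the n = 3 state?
10

The electron can occupy levels n = 3, 4, ..., 7 during de-excitation — that is m = 7 - 3 + 1 = 5 distinct levels.

The number of distinct spectral lines equals the number of ways to choose 2 of these m levels (each pair gives one possible emission transition):

Number of lines = m(m-1)/2 = 5×4/2 = 10

These correspond to all possible transitions between the 5 levels:
7 → 6, 7 → 5, 7 → 4, 7 → 3, 6 → 5, 6 → 4, 6 → 3, 5 → 4...

Each transition produces a photon with a unique energy (and thus wavelength). This count does not depend on Z.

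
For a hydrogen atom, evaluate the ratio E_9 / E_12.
1.778

Using E_n = -13.6057 Z² / n² eV with Z = 1:

E_9 = -13.6057 / 9² = -13.6057 / 81 = -0.167971605 eV
E_12 = -13.6057 / 12² = -13.6057 / 144 = -0.094484028 eV

The ratio is:
E_9/E_12 = (-0.167971605) / (-0.094484028)
E_9/E_12 = (-13.6057/81) / (-13.6057/144)
E_9/E_12 = 144/81
E_9/E_12 = 1.778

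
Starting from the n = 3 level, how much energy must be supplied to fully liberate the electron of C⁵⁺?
54.42280 eV

The ionization energy is the energy needed to remove the electron completely (n → ∞).

For a hydrogen-like ion with Z = 6, E_n = -13.6057 Z² / n² eV.

At n = 3: E_3 = -13.6057 × 6² / 3² = -54.42280000 eV
At n = ∞: E_∞ = 0 eV

Ionization energy = E_∞ - E_3 = 0 - (-54.42280000) = 54.42280000 eV
Ionization energy ≈ 54.42280 eV

This is also called the binding energy of the electron in state n = 3.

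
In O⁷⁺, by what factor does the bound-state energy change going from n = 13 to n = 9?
2.0864

Using E_n = -13.6057 Z² / n² eV with Z = 8:

E_9 = -13.6057 × 8² / 9² = -870.7648 / 81 = -10.7501827160 eV
E_13 = -13.6057 × 8² / 13² = -870.7648 / 169 = -5.1524544379 eV

The ratio is:
E_9/E_13 = (-10.7501827160) / (-5.1524544379)
E_9/E_13 = (-870.7648/81) / (-870.7648/169)
E_9/E_13 = 169/81
E_9/E_13 = 2.0864
(Note: the Z² factors cancel in the ratio.)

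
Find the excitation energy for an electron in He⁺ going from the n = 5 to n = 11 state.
1.727137 eV

The energy levels of a hydrogen-like atom are E_n = -13.6057 Z² eV / n².

Energy at n = 5: E_5 = -13.6057 × 2² / 5² = -2.176912000 eV
Energy at n = 11: E_11 = -13.6057 × 2² / 11² = -0.449775207 eV

The excitation energy is the difference:
ΔE = E_11 - E_5
ΔE = -0.449775207 - (-2.176912000)
ΔE = 1.727137 eV

Since this is positive, energy must be absorbed (photon absorption).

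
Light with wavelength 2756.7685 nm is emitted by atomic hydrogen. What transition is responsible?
n = 12 → n = 5

First, find the photon energy from the wavelength (hc = 1239.84 eV·nm):
E = hc/λ = 1239.84 eV·nm / 2756.7685 nm = 0.44974397 eV

The energy levels of hydrogen satisfy E_n = -13.6057 / n² eV, so an emission n_i → n_f releases
ΔE = 13.6057 × (1/n_f² − 1/n_i²) eV.

Setting ΔE equal to the photon energy:
1/n_f² − 1/n_i² = 0.44974397 / 13.6057 = 0.033055555

Since 1/n_i² must be positive, we need 1/n_f² > 0.033055555, i.e. n_f ≤ 5. For each allowed n_f, solve n_i = (1/n_f² − 0.033055555)^(−1/2) and check whether it is a whole number:
  n_f = 1: 1/n_i² = 1.000000000 − 0.033055555 = 0.966944445 → n_i = 1.017  (not an integer) ✗
  n_f = 2: 1/n_i² = 0.250000000 − 0.033055555 = 0.216944445 → n_i = 2.147  (not an integer) ✗
  n_f = 3: 1/n_i² = 0.111111111 − 0.033055555 = 0.078055556 → n_i = 3.579  (not an integer) ✗
  n_f = 4: 1/n_i² = 0.062500000 − 0.033055555 = 0.029444445 → n_i = 5.828  (not an integer) ✗
  n_f = 5: 1/n_i² = 0.040000000 − 0.033055555 = 0.006944445 → n_i = 12.000  → integer, n_i = 12 ✓

Only n_f = 5 gives an integer upper level, n_i = 12.

The transition is from n = 12 to n = 5 (emission).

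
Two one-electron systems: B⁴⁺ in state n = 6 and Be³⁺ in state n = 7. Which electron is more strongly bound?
B⁴⁺ at n = 6 (E = -9.448 eV)

Using E_n = -13.6057 Z² / n² eV:

B⁴⁺ (Z = 5) at n = 6:
E = -13.6057 × 5² / 6² = -13.6057 × 25 / 36 = -9.448403 eV

Be³⁺ (Z = 4) at n = 7:
E = -13.6057 × 4² / 7² = -13.6057 × 16 / 49 = -4.442678 eV

Since -9.448403 eV < -4.442678 eV,
B⁴⁺ at n = 6 is more tightly bound (requires more energy to ionize).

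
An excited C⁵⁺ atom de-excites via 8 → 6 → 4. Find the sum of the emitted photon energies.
22.9596 eV

The energy levels of C⁵⁺ are E_n = -13.6057 × 6² / n² eV.

First transition (8 → 6):
ΔE₁ = |E_6 - E_8|
ΔE₁ = |-13.6057000000 - (-7.6532062500)| = 5.9524938 eV

Second transition (6 → 4):
ΔE₂ = |E_4 - E_6|
ΔE₂ = |-30.6128250000 - (-13.6057000000)| = 17.0071250 eV

Total energy released:
E_total = ΔE₁ + ΔE₂ = 5.9524938 + 17.0071250 = 22.9596 eV

Note: This equals the direct transition 8 → 4: 22.9596 eV ✓
Energy is conserved regardless of the path taken.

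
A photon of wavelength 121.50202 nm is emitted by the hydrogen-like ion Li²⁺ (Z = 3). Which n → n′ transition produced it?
n = 6 → n = 3

First, find the photon energy from the wavelength (hc = 1239.84 eV·nm):
E = hc/λ = 1239.84 eV·nm / 121.50202 nm = 10.204275 eV

The energy levels of Li²⁺ satisfy E_n = -13.6057 × 3² / n² eV, so an emission n_i → n_f releases
ΔE = 13.6057 × 3² × (1/n_f² − 1/n_i²) eV.

Setting ΔE equal to the photon energy:
1/n_f² − 1/n_i² = 10.204275 / (13.6057 × 3²) = 0.083333333

Since 1/n_i² must be positive, we need 1/n_f² > 0.083333333, i.e. n_f ≤ 3. For each allowed n_f, solve n_i = (1/n_f² − 0.083333333)^(−1/2) and check whether it is a whole number:
  n_f = 1: 1/n_i² = 1.000000000 − 0.083333333 = 0.916666667 → n_i = 1.044  (not an integer) ✗
  n_f = 2: 1/n_i² = 0.250000000 − 0.083333333 = 0.166666667 → n_i = 2.449  (not an integer) ✗
  n_f = 3: 1/n_i² = 0.111111111 − 0.083333333 = 0.027777778 → n_i = 6.000  → integer, n_i = 6 ✓

Only n_f = 3 gives an integer upper level, n_i = 6.

The transition is from n = 6 to n = 3 (emission).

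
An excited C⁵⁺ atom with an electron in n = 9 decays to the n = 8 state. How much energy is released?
1.606 eV

The energy levels are E_n = -13.6057 Z² eV / n².

Energy at n = 9: E_9 = -13.6057 × 6² / 9² = -6.046978 eV
Energy at n = 8: E_8 = -13.6057 × 6² / 8² = -7.653206 eV

For emission (electron falling to lower state), the photon energy is:
E_photon = E_9 - E_8 = |-6.046978 - (-7.653206)|
E_photon = 1.606 eV

This energy is carried away by the emitted photon.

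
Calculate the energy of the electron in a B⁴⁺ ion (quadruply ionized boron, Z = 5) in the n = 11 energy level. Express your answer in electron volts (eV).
-2.811 eV

The energy levels of a hydrogen-like atom are given by:
E_n = -13.6057 Z² / n² eV  (with Z = 5 for B⁴⁺)

For n = 11:
E_11 = -13.6057 × 5² / 11²
E_11 = -13.6057 × 25 / 121
E_11 = -2.811 eV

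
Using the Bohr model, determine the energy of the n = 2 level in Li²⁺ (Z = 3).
-30.613 eV

For hydrogen-like ions, the energy levels scale with Z²:
E_n = -13.6057 Z² / n² eV

For Li²⁺ (Z = 3) at n = 2:
E_2 = -13.6057 × 3² / 2²
E_2 = -13.6057 × 9 / 4
E_2 = -122.4513 / 4
E_2 = -30.613 eV

The energy is 9 times more negative than hydrogen at the same n due to the stronger nuclear charge.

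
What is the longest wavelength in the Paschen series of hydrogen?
1874.603 nm

The longest wavelength corresponds to the smallest energy transition in the series.
The Paschen series has all transitions ending at n_f = 3.

For H, the first line (α-line) is the jump from n = 4 to n = 3:
E_4 = -13.6057 / 4² = -0.850356250 eV
E_3 = -13.6057 / 3² = -1.511744444 eV
ΔE = E_4 - E_3 = 0.661388194 eV

λ = hc/E = 1239.84 eV·nm / 0.661388194 eV
λ = 1874.603 nm

This is the α-line of the Paschen series in H.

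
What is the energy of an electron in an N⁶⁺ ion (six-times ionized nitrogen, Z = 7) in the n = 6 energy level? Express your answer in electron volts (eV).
-18.518869 eV

The energy levels of a hydrogen-like atom are given by:
E_n = -13.6057 Z² / n² eV  (with Z = 7 for N⁶⁺)

For n = 6:
E_6 = -13.6057 × 7² / 6²
E_6 = -13.6057 × 49 / 36
E_6 = -18.518869 eV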